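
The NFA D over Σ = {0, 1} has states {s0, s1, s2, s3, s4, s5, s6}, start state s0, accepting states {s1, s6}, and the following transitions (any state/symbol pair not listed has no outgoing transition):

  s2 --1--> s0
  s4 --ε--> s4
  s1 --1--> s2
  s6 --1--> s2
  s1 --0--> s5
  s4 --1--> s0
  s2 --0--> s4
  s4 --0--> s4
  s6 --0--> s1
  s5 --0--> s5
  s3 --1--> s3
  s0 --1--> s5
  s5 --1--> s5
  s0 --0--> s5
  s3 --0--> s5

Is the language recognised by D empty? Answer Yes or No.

The states reachable from the start state are {s0, s5}.
None of the accepting states {s1, s6} is reachable, so no string is accepted and L(D) = ∅.

Yes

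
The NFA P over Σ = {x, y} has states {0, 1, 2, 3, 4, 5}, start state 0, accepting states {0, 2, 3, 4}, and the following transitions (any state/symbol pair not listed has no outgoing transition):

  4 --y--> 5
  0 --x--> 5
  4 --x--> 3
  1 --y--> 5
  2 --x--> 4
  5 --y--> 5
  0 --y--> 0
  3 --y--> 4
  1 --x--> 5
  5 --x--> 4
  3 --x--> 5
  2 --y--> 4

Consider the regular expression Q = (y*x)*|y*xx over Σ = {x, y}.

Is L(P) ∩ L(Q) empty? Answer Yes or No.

No

The empty string ε is accepted by both P and Q.
Hence L(P) ∩ L(Q) ≠ ∅.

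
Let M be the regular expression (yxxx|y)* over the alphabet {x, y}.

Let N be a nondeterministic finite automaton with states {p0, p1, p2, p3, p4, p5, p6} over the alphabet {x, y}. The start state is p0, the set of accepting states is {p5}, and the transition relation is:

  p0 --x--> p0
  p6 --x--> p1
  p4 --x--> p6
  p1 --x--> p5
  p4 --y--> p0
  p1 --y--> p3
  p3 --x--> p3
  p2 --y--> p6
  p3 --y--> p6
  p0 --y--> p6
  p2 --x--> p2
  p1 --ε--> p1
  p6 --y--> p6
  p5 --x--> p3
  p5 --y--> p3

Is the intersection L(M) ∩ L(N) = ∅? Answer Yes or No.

Converting the expression M to a DFA (subset construction, then merging equivalent states) gives the minimal DFA with states {m0, m1, m2, m3, m4}, start state m0, accepting states {m0, m2} and transitions m0: x→m1, y→m2; m1: x→m1, y→m1; m2: x→m3, y→m2; m3: x→m4, y→m1; m4: x→m0, y→m1.
Exploring the product automaton M × N from the start pair (m0, p0), following both machines on each input symbol, reaches 10 state pairs: (m0, p0), (m1, p0), (m2, p6), (m1, p6), (m3, p1), (m1, p1), (m4, p5), (m1, p3), (m1, p5), (m0, p3).
M accepts in {m0, m2} and N accepts in {p5}; no reachable pair has both components accepting, so no string drives both machines to acceptance simultaneously and L(M) ∩ L(N) = ∅.
So no string is accepted by both, and the intersection is empty.

Yes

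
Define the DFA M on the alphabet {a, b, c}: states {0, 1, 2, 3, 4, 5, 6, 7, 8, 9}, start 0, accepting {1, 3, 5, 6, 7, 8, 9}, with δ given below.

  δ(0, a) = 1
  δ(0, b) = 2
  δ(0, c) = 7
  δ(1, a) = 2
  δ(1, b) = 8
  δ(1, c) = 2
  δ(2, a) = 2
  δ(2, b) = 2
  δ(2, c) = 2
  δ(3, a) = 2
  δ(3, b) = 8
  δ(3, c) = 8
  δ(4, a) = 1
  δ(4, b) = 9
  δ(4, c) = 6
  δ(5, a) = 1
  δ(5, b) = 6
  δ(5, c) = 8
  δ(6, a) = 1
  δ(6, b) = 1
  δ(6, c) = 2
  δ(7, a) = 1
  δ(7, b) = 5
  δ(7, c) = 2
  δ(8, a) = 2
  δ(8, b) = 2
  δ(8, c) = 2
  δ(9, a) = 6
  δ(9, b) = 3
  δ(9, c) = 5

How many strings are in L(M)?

The useful subgraph on states {0, 1, 5, 6, 7, 8} is acyclic, so L(M) is finite; the longest accepting path visits 6 useful states, giving maximum string length 5.
Counting accepting paths from 0 by length: 2 of length 1, 3 of length 2, 4 of length 3, 3 of length 4, 2 of length 5. Total 14.

14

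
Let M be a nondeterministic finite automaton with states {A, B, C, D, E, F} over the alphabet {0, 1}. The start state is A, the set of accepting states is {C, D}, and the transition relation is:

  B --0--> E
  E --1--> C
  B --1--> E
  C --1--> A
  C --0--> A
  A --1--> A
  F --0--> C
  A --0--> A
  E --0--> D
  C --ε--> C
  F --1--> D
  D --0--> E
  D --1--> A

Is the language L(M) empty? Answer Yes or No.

Yes

The states reachable from the start state are {A}.
None of the accepting states {C, D} is reachable, so no string is accepted and L(M) = ∅.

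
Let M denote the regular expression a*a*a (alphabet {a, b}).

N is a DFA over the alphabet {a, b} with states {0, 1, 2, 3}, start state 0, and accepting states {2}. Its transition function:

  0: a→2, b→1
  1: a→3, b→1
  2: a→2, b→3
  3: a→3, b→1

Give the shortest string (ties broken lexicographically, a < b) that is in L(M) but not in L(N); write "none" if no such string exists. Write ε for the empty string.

Converting the expression M to a DFA (subset construction, then merging equivalent states) gives the minimal DFA with states {m0, m1, m2}, start state m0, accepting states {m1} and transitions m0: a→m1, b→m2; m1: a→m1, b→m2; m2: a→m2, b→m2.
Exploring the product automaton M × N from the start pair (m0, 0), following both machines on each input symbol, reaches 4 state pairs: (m0, 0), (m1, 2), (m2, 1), (m2, 3).
M accepts in {m1} and N accepts in {2}. The reachable pairs whose M-component is accepting are (m1, 2); in each of them the N-component is accepting too, so the product for L(M) \ L(N) (M-component accepting, N-component rejecting) has no reachable accepting pair and the difference is empty.
So every string accepted by M is also accepted by N: L(M) \ L(N) = ∅ and there is no such string.

none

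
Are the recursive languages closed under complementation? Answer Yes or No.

Run the decider for L and flip its answer; since the decider halts on every input, this decides the complement.
So the recursive languages are closed under complement.

Yes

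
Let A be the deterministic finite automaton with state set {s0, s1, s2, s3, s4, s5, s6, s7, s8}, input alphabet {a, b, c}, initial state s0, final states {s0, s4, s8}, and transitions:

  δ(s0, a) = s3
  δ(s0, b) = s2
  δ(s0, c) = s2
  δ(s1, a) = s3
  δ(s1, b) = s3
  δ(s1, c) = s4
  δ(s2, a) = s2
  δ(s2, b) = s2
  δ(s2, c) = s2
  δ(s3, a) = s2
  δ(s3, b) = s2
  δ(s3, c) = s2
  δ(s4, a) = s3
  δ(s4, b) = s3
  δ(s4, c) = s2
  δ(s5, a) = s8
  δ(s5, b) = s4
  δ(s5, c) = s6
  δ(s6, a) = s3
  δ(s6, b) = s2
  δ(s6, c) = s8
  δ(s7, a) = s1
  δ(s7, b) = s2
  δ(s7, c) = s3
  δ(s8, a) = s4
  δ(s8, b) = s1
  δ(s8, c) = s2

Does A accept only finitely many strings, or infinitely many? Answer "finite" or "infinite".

The useful states (reachable from s0 and able to reach an accepting state) are {s0}.
Restricted to these states the transition graph has no cycle, so every accepting path has bounded length and L is finite.

finite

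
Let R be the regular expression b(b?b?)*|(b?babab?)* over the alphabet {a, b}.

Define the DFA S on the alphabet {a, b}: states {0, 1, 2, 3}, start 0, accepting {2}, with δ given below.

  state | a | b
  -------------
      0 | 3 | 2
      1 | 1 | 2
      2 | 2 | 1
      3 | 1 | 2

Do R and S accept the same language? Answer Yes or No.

No

The empty string ε is accepted by R but rejected by S.
So L(R) ≠ L(S).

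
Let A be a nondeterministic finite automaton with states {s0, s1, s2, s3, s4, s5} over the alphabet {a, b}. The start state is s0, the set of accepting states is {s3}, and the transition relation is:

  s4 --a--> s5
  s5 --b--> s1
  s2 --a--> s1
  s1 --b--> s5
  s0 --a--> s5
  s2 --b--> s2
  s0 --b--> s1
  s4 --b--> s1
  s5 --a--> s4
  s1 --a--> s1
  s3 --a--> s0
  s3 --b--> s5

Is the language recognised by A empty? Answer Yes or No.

The states reachable from the start state are {s0, s1, s4, s5}.
None of the accepting states {s3} is reachable, so no string is accepted and L(A) = ∅.

Yes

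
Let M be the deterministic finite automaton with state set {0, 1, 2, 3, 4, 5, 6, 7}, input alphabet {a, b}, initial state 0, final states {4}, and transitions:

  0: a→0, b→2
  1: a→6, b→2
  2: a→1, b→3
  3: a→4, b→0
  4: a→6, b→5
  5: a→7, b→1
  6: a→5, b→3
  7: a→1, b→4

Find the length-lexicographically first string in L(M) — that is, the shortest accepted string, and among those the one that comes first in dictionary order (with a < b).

bba

A breadth-first search from 0 reaches an accepting state first via the path 0 → 2 → 3 → 4 on input bba.
No string of length < 3 is accepted (BFS exhausts all shorter strings without reaching an accepting state), and bba is the lexicographically least accepting string of length 3.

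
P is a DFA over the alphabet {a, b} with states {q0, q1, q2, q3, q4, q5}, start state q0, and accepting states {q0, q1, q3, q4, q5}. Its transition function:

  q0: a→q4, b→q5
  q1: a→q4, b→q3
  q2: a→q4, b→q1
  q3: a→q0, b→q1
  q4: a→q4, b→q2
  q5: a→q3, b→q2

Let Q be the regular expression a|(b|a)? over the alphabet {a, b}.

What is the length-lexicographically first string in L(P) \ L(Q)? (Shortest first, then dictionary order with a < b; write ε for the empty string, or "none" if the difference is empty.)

The string aa is accepted by P but not by Q.
No shorter string lies in the difference, and aa is the lexicographically first length-2 string in L(P) \ L(Q).

aa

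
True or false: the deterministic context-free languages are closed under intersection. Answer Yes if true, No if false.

No

DCFLs are closed under complement (normalise the DPDA to read all of its input, then flip the verdict). If they were also closed under intersection, De Morgan would make them closed under union; but {aⁿbⁿ : n≥0} and {aⁿb²ⁿ : n≥0} are DCFLs (push the a's; pop one per b, respectively one per two b's) whose union no deterministic PDA accepts: a DPDA for it would have a single run on aⁿb²ⁿ, accepting after the prefix aⁿbⁿ and accepting again after n more b's; an ordinary PDA that simulates it on a's and b's and, at any moment when it is accepting, may switch to reading only a fresh letter c while feeding each c to the simulation as a b, would accept aⁱbʲcᵏ (k≥1) exactly when both aⁱbʲ and aⁱbʲ⁺ᵏ are in the language, i.e. its language intersected with the regular set a*b*c⁺ would be exactly {aⁿbⁿcⁿ : n≥1} — impossible, since context-free languages are closed under intersection with regular sets and {aⁿbⁿcⁿ} is not context-free.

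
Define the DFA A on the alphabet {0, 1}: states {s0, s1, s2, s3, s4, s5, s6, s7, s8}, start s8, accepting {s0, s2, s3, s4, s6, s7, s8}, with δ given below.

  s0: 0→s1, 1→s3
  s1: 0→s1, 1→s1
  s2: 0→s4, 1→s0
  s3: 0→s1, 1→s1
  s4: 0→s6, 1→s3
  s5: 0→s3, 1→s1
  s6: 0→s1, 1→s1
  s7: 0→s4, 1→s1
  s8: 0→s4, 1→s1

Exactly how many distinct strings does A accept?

The useful subgraph on states {s3, s4, s6, s8} is acyclic, so L(A) is finite; the longest accepting path visits 3 useful states, giving maximum string length 2.
Counting accepting paths from s8 by length: 1 of length 0, 1 of length 1, 2 of length 2. Total 4.

4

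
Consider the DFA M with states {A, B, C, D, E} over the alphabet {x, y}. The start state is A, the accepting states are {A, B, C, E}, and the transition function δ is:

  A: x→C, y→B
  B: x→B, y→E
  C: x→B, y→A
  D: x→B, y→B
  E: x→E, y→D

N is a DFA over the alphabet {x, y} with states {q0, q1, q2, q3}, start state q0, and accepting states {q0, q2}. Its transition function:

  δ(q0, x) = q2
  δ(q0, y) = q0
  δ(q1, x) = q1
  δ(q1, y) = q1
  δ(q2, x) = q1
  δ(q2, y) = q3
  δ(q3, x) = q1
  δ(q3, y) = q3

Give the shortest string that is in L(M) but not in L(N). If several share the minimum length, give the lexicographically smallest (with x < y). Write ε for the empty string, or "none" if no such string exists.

xx

The string xx is accepted by M but not by N.
No shorter string lies in the difference, and xx is the lexicographically first length-2 string in L(M) \ L(N).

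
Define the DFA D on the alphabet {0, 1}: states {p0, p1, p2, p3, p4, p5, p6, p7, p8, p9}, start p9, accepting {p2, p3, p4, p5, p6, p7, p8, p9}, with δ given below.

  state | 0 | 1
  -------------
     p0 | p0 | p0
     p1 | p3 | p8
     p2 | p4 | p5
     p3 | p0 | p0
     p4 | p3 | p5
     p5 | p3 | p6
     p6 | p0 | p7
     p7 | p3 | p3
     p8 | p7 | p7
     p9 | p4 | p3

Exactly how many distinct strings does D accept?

The useful subgraph on states {p3, p4, p5, p6, p7, p9} is acyclic, so L(D) is finite; the longest accepting path visits 6 useful states, giving maximum string length 5.
Counting accepting paths from p9 by length: 1 of length 0, 2 of length 1, 2 of length 2, 2 of length 3, 1 of length 4, 2 of length 5. Total 10.

10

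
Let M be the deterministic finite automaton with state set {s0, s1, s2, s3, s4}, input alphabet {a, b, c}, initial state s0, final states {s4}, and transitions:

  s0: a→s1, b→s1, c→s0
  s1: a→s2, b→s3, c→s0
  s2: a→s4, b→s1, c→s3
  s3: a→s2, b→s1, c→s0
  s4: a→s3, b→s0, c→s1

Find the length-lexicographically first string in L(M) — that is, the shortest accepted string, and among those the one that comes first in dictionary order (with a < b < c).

A breadth-first search from s0 reaches an accepting state first via the path s0 → s1 → s2 → s4 on input aaa.
No string of length < 3 is accepted (BFS exhausts all shorter strings without reaching an accepting state), and aaa is the lexicographically least accepting string of length 3.

aaa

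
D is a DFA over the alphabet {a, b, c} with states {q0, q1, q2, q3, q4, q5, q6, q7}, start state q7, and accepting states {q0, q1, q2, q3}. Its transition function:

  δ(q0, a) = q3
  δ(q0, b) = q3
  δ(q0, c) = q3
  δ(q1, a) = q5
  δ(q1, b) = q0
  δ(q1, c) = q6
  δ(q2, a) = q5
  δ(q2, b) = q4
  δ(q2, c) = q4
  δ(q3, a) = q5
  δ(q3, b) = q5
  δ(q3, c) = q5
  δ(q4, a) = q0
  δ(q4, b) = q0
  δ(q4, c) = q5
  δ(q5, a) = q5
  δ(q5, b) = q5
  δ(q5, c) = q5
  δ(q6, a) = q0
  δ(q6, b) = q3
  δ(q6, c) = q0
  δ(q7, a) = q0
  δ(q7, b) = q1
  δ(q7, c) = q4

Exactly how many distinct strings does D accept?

The useful subgraph on states {q0, q1, q3, q4, q6, q7} is acyclic, so L(D) is finite; the longest accepting path visits 5 useful states, giving maximum string length 4.
Counting accepting paths from q7 by length: 2 of length 1, 6 of length 2, 12 of length 3, 6 of length 4. Total 26.

26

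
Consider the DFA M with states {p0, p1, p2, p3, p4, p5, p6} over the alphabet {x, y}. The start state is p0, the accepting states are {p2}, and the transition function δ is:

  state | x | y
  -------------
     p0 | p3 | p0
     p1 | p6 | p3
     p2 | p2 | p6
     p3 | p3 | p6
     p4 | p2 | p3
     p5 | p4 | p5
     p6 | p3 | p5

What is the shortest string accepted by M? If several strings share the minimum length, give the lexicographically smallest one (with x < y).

xyyxx

A breadth-first search from p0 reaches an accepting state first via the path p0 → p3 → p6 → p5 → p4 → p2 on input xyyxx.
No string of length < 5 is accepted (BFS exhausts all shorter strings without reaching an accepting state), and xyyxx is the lexicographically least accepting string of length 5.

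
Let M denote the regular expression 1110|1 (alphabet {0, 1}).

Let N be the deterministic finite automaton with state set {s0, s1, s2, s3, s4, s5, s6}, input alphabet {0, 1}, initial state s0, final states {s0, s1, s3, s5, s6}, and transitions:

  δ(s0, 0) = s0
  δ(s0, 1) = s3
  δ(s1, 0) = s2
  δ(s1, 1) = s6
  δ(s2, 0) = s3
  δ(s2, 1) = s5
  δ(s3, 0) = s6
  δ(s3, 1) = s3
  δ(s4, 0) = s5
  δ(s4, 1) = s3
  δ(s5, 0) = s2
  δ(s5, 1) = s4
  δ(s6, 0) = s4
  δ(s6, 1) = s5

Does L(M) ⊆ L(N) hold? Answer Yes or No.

Yes

Converting the expression M to a DFA (subset construction, then merging equivalent states) gives the minimal DFA with states {m0, m1, m2, m3, m4, m5}, start state m0, accepting states {m2, m5} and transitions m0: 0→m1, 1→m2; m1: 0→m1, 1→m1; m2: 0→m1, 1→m3; m3: 0→m1, 1→m4; m4: 0→m5, 1→m1; m5: 0→m1, 1→m1.
Exploring the product automaton M × N from the start pair (m0, s0), following both machines on each input symbol, reaches 11 state pairs: (m0, s0), (m1, s0), (m2, s3), (m1, s3), (m1, s6), (m3, s3), (m1, s4), (m1, s5), (m4, s3), (m1, s2), (m5, s6).
M accepts in {m2, m5} and N accepts in {s0, s1, s3, s5, s6}. The reachable pairs whose M-component is accepting are (m2, s3), (m5, s6); in each of them the N-component is accepting too, so the product for L(M) \ L(N) (M-component accepting, N-component rejecting) has no reachable accepting pair and the difference is empty.
Hence every string in L(M) is also in L(N).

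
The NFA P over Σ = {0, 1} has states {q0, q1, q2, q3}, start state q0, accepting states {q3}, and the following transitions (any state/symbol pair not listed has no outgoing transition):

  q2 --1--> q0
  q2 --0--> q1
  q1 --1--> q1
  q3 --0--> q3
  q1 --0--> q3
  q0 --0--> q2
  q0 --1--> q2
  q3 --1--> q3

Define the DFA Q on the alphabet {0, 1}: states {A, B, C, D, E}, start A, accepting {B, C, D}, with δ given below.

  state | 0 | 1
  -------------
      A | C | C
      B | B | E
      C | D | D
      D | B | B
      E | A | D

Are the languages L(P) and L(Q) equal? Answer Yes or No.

The string 0001 is accepted by P but rejected by Q.
So L(P) ≠ L(Q).

No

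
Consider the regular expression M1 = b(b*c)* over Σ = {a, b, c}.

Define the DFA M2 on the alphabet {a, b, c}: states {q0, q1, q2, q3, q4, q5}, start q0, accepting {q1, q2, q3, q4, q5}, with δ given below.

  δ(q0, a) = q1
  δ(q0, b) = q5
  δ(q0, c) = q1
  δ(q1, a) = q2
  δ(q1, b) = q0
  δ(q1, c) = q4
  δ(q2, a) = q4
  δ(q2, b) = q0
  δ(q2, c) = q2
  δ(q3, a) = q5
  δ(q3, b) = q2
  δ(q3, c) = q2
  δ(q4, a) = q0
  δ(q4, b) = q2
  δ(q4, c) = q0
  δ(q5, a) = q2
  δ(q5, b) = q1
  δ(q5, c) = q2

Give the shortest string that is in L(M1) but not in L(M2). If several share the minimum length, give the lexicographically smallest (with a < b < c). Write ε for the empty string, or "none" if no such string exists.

The string bbcc is accepted by M1 but not by M2.
No shorter string lies in the difference, and bbcc is the lexicographically first length-4 string in L(M1) \ L(M2).

bbcc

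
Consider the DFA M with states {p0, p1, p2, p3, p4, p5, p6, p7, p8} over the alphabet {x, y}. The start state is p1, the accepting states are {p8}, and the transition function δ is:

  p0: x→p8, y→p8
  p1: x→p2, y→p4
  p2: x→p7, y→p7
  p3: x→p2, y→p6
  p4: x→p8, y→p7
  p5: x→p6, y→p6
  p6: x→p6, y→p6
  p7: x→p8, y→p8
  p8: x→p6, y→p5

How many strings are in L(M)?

7

The useful subgraph on states {p1, p2, p4, p7, p8} is acyclic, so L(M) is finite; the longest accepting path visits 4 useful states, giving maximum string length 3.
Counting accepting paths from p1 by length: 1 of length 2, 6 of length 3. Total 7.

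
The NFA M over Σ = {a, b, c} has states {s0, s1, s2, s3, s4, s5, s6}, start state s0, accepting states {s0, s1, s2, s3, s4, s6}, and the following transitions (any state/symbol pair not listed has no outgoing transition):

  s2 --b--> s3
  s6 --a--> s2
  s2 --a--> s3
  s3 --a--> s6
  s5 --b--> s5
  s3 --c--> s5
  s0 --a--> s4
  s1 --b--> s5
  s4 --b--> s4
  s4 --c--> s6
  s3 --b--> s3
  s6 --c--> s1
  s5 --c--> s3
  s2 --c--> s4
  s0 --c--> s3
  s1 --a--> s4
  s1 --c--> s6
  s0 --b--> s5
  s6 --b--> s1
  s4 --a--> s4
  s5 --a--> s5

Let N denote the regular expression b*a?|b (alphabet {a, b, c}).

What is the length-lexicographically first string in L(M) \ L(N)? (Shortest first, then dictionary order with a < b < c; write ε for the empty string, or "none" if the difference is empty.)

The string c is accepted by M but not by N.
No shorter string lies in the difference, and c is the lexicographically first length-1 string in L(M) \ L(N).

c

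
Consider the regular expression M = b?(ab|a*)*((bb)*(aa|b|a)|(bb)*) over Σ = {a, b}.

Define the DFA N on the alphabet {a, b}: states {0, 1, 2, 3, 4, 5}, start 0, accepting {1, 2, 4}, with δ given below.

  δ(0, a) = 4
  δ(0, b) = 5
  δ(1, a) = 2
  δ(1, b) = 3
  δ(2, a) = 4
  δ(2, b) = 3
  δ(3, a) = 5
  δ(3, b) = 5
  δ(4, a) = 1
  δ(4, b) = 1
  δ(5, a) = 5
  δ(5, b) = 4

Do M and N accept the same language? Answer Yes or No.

No

The empty string ε is accepted by M but rejected by N.
So L(M) ≠ L(N).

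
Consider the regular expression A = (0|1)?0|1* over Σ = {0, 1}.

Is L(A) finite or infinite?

The expression contains a Kleene star applied to a subexpression that matches at least one nonempty string, so it matches strings of unbounded length.
Hence L(A) is infinite.

infinite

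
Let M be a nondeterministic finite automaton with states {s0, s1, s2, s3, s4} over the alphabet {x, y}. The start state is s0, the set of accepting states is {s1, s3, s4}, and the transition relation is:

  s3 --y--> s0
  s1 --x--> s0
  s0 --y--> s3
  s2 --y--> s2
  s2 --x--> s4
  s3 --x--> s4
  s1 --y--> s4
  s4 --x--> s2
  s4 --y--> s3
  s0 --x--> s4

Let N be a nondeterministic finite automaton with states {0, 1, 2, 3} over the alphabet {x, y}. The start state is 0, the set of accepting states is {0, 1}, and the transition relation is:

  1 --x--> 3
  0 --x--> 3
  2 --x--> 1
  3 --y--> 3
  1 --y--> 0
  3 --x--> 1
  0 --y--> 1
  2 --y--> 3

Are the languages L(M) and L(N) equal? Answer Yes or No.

The string x is accepted by M but rejected by N.
So L(M) ≠ L(N).

No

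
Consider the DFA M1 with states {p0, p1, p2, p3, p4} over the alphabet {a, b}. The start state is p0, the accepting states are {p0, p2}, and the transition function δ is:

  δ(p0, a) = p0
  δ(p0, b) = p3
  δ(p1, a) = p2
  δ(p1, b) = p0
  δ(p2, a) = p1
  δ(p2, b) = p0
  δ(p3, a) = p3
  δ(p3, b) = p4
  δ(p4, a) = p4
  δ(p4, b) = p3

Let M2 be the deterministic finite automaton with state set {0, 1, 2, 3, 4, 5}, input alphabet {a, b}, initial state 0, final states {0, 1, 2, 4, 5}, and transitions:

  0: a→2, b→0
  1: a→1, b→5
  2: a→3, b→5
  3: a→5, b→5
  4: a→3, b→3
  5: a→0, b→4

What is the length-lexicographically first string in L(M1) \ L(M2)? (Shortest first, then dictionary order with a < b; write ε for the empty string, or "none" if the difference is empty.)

The string aa is accepted by M1 but not by M2.
No shorter string lies in the difference, and aa is the lexicographically first length-2 string in L(M1) \ L(M2).

aa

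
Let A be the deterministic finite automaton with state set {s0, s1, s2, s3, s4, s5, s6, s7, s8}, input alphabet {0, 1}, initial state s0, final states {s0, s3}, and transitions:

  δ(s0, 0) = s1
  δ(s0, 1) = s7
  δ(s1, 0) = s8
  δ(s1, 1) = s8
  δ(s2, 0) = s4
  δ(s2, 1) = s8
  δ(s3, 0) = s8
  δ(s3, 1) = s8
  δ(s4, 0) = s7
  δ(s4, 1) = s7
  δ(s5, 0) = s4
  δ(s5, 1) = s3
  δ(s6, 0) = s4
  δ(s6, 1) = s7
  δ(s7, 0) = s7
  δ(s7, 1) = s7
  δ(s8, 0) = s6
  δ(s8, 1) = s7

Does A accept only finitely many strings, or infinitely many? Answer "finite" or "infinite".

The useful states (reachable from s0 and able to reach an accepting state) are {s0}.
Restricted to these states the transition graph has no cycle, so every accepting path has bounded length and L is finite.

finite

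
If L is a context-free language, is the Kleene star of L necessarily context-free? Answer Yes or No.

If S₁ is the start symbol of a grammar for L, the grammar with new start symbol S and productions S → S₁S | ε generates L*.
So the context-free languages are closed under Kleene star.

Yes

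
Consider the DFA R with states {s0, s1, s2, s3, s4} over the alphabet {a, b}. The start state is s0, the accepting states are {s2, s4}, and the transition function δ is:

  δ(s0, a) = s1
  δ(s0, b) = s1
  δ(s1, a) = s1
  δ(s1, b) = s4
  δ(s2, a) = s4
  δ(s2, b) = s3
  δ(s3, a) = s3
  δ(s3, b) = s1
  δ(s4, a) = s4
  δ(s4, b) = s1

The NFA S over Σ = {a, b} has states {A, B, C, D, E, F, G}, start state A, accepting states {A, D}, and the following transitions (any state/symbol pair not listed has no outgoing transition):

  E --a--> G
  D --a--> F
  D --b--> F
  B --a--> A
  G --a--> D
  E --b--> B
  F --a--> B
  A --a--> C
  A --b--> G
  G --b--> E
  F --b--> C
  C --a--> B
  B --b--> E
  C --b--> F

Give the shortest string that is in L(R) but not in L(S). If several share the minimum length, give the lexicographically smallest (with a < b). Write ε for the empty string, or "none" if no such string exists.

The string ab is accepted by R but not by S.
No shorter string lies in the difference, and ab is the lexicographically first length-2 string in L(R) \ L(S).

ab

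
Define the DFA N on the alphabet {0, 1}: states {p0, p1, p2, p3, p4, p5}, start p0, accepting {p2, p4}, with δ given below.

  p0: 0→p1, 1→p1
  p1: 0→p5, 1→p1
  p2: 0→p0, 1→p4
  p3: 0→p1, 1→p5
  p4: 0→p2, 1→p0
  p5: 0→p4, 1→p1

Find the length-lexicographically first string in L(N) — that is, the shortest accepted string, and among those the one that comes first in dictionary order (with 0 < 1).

A breadth-first search from p0 reaches an accepting state first via the path p0 → p1 → p5 → p4 on input 000.
No string of length < 3 is accepted (BFS exhausts all shorter strings without reaching an accepting state), and 000 is the lexicographically least accepting string of length 3.

000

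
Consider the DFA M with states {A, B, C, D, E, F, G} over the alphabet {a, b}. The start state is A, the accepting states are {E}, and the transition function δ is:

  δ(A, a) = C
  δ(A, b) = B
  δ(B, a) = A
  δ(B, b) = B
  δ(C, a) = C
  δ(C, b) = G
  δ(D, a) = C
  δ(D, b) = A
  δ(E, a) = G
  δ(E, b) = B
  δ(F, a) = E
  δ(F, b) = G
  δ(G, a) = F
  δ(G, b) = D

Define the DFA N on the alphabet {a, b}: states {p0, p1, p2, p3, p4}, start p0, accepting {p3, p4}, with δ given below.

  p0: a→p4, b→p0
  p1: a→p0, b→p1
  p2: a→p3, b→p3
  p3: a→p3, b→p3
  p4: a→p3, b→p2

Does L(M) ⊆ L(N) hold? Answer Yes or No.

Yes

Exploring the product automaton M × N from the start pair (A, p0), following both machines on each input symbol, reaches 13 state pairs: (A, p0), (C, p4), (B, p0), (C, p3), (G, p2), (A, p4), (G, p3), (F, p3), (D, p3), (B, p2), (E, p3), (A, p3), (B, p3).
M accepts in {E} and N accepts in {p3, p4}. The reachable pairs whose M-component is accepting are (E, p3); in each of them the N-component is accepting too, so the product for L(M) \ L(N) (M-component accepting, N-component rejecting) has no reachable accepting pair and the difference is empty.
Hence every string in L(M) is also in L(N).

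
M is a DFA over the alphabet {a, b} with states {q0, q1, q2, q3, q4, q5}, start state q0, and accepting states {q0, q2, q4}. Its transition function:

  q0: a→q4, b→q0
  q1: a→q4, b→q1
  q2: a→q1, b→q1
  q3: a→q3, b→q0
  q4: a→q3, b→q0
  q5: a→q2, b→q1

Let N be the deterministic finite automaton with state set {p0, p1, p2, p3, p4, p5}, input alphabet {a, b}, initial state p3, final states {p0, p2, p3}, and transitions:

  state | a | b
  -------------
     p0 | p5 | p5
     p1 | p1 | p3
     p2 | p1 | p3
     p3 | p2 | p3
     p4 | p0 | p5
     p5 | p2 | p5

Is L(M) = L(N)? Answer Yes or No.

Exploring the product automaton M × N from the start pair (q0, p3), following both machines on each input symbol, reaches 3 state pairs: (q0, p3), (q4, p2), (q3, p1).
M accepts in {q0, q2, q4} and N accepts in {p0, p2, p3}. In every reachable pair the two components are either both accepting — (q0, p3), (q4, p2) — or both non-accepting, so no string is accepted by exactly one of the machines: L(M) \ L(N) and L(N) \ L(M) are both empty.
Hence every string is accepted by M iff it is accepted by N, and the two languages coincide.

Yes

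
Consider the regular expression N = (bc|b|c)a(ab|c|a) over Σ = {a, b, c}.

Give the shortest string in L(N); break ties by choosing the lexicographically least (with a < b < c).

By inspection of the expression, no string of length less than 3 matches, and baa is the lexicographically first match of length 3.

baa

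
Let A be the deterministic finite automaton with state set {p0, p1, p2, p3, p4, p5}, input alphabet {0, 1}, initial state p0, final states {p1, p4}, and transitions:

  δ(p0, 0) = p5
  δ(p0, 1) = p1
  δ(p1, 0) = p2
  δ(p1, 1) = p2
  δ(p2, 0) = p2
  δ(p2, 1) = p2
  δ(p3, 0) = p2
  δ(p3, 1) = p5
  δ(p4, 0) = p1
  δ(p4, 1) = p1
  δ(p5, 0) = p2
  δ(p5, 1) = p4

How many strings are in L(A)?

4

The useful subgraph on states {p0, p1, p4, p5} is acyclic, so L(A) is finite; the longest accepting path visits 4 useful states, giving maximum string length 3.
Counting accepting paths from p0 by length: 1 of length 1, 1 of length 2, 2 of length 3. Total 4.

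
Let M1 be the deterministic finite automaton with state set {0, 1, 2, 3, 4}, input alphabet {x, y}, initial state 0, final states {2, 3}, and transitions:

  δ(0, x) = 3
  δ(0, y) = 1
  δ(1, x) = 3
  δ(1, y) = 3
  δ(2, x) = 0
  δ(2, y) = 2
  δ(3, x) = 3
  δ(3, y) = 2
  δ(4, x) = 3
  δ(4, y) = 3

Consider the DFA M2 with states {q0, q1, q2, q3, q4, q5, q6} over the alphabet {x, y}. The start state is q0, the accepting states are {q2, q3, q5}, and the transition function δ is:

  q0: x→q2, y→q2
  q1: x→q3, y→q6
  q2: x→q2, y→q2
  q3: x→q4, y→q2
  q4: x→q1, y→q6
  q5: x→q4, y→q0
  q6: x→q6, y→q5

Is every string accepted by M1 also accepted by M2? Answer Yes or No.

Yes

Exploring the product automaton M1 × M2 from the start pair (0, q0), following both machines on each input symbol, reaches 5 state pairs: (0, q0), (3, q2), (1, q2), (2, q2), (0, q2).
M1 accepts in {2, 3} and M2 accepts in {q2, q3, q5}. The reachable pairs whose M1-component is accepting are (3, q2), (2, q2); in each of them the M2-component is accepting too, so the product for L(M1) \ L(M2) (M1-component accepting, M2-component rejecting) has no reachable accepting pair and the difference is empty.
Hence every string in L(M1) is also in L(M2).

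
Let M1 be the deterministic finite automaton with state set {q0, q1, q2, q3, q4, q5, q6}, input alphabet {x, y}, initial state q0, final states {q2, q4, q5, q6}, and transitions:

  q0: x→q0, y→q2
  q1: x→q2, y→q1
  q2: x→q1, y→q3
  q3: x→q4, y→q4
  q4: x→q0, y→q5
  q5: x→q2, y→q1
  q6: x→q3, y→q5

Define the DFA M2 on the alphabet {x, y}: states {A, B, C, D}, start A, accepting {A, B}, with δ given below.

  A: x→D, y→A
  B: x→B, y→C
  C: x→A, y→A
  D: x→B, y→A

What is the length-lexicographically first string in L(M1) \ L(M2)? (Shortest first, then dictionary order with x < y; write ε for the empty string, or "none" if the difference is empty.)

xxy

The string xxy is accepted by M1 but not by M2.
No shorter string lies in the difference, and xxy is the lexicographically first length-3 string in L(M1) \ L(M2).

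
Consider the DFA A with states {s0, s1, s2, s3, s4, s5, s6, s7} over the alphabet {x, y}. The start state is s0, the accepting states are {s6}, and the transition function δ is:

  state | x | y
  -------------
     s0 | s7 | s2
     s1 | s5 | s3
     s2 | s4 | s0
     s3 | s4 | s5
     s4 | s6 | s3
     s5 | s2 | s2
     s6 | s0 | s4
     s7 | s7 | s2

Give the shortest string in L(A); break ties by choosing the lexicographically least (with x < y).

A breadth-first search from s0 reaches an accepting state first via the path s0 → s2 → s4 → s6 on input yxx.
No string of length < 3 is accepted (BFS exhausts all shorter strings without reaching an accepting state), and yxx is the lexicographically least accepting string of length 3.

yxx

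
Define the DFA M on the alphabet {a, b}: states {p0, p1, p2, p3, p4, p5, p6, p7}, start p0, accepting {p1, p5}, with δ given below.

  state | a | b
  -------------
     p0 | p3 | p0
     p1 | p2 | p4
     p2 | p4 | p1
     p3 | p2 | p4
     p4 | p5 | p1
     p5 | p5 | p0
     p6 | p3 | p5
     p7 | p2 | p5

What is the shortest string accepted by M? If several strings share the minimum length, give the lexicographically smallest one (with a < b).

A breadth-first search from p0 reaches an accepting state first via the path p0 → p3 → p2 → p1 on input aab.
No string of length < 3 is accepted (BFS exhausts all shorter strings without reaching an accepting state), and aab is the lexicographically least accepting string of length 3.

aab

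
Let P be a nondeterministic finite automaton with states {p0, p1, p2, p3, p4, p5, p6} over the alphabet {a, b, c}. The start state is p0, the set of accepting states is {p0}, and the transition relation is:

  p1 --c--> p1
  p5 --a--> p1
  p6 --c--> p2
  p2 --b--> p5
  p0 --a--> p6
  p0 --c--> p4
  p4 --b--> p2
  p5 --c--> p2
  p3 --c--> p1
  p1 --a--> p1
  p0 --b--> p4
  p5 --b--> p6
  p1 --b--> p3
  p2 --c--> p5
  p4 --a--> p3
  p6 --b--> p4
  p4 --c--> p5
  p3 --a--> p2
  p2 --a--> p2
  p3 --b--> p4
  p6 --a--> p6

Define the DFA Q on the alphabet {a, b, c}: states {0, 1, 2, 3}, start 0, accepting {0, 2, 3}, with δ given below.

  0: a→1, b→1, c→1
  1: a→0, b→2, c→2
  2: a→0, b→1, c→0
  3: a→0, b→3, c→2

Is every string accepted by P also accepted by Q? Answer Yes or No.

Yes

Exploring the product automaton P × Q from the start pair (p0, 0), following both machines on each input symbol, reaches 18 state pairs: (p0, 0), (p6, 1), (p4, 1), (p6, 0), (p4, 2), (p2, 2), (p3, 0), (p5, 2), (p2, 1), (p5, 0), (p2, 0), (p5, 1), (p1, 1), (p1, 0), (p6, 2), (p3, 2), (p1, 2), (p3, 1).
P accepts in {p0} and Q accepts in {0, 2, 3}. The reachable pairs whose P-component is accepting are (p0, 0); in each of them the Q-component is accepting too, so the product for L(P) \ L(Q) (P-component accepting, Q-component rejecting) has no reachable accepting pair and the difference is empty.
Hence every string in L(P) is also in L(Q).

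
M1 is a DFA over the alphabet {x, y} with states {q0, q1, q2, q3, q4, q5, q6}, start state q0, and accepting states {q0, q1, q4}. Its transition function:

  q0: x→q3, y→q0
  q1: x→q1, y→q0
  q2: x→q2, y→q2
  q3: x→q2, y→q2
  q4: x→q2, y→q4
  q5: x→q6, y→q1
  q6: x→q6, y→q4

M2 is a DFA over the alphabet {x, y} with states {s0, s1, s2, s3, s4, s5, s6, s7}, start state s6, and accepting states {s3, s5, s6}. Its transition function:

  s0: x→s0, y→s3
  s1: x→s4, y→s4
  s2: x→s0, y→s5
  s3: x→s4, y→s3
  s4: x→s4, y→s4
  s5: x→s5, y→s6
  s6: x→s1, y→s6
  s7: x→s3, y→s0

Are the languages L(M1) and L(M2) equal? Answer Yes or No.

Yes

Exploring the product automaton M1 × M2 from the start pair (q0, s6), following both machines on each input symbol, reaches 3 state pairs: (q0, s6), (q3, s1), (q2, s4).
M1 accepts in {q0, q1, q4} and M2 accepts in {s3, s5, s6}. In every reachable pair the two components are either both accepting — (q0, s6) — or both non-accepting, so no string is accepted by exactly one of the machines: L(M1) \ L(M2) and L(M2) \ L(M1) are both empty.
Hence every string is accepted by M1 iff it is accepted by M2, and the two languages coincide.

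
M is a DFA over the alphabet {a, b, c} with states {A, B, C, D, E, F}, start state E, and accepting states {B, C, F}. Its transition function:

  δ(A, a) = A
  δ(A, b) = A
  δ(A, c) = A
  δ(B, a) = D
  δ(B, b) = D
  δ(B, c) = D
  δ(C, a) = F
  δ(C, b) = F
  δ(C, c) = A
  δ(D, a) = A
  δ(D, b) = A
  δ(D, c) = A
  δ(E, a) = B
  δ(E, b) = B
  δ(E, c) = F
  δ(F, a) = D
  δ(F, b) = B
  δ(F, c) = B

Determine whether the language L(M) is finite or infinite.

The useful states (reachable from E and able to reach an accepting state) are {B, E, F}.
Restricted to these states the transition graph has no cycle, so every accepting path has bounded length and L is finite.

finite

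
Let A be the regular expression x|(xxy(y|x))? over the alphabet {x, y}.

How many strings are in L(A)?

4

The expression has no Kleene star, so L(A) is finite. Expanding the alternatives gives {ε, x, xxyx, xxyy}.
That is 1 of length 0, 1 of length 1, 2 of length 4: 4 strings in all.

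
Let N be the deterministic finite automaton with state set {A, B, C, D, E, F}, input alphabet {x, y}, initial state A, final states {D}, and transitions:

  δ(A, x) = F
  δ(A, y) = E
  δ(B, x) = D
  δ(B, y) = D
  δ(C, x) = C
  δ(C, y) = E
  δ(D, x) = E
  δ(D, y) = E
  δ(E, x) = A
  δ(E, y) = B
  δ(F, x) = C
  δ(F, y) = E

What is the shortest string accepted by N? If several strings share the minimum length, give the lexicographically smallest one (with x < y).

yyx

A breadth-first search from A reaches an accepting state first via the path A → E → B → D on input yyx.
No string of length < 3 is accepted (BFS exhausts all shorter strings without reaching an accepting state), and yyx is the lexicographically least accepting string of length 3.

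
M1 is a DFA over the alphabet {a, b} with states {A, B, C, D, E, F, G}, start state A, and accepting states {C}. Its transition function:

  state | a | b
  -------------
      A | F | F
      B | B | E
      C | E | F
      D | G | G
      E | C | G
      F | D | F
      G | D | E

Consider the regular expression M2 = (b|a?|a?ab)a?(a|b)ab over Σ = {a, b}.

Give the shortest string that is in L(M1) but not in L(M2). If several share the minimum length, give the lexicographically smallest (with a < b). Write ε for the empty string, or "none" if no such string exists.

The string aaaba is accepted by M1 but not by M2.
No shorter string lies in the difference, and aaaba is the lexicographically first length-5 string in L(M1) \ L(M2).

aaaba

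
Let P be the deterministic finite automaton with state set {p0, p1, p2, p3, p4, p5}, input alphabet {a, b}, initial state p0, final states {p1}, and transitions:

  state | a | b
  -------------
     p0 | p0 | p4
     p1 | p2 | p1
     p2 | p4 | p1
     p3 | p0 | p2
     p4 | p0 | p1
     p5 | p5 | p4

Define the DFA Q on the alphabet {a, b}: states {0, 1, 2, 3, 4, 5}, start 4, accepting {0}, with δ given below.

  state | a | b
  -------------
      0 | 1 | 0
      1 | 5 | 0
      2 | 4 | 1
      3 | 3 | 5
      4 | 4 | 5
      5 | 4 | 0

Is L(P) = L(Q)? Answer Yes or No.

Exploring the product automaton P × Q from the start pair (p0, 4), following both machines on each input symbol, reaches 4 state pairs: (p0, 4), (p4, 5), (p1, 0), (p2, 1).
P accepts in {p1} and Q accepts in {0}. In every reachable pair the two components are either both accepting — (p1, 0) — or both non-accepting, so no string is accepted by exactly one of the machines: L(P) \ L(Q) and L(Q) \ L(P) are both empty.
Hence every string is accepted by P iff it is accepted by Q, and the two languages coincide.

Yes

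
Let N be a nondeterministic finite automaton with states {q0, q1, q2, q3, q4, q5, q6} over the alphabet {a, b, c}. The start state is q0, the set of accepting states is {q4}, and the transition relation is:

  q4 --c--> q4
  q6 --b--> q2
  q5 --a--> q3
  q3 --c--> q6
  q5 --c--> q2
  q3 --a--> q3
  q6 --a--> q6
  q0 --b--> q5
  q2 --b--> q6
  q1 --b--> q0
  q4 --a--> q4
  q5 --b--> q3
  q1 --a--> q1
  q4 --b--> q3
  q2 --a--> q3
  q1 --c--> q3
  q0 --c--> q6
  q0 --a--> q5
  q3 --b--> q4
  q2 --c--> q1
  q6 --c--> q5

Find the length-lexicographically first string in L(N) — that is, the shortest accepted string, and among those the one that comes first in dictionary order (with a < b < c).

aab

A breadth-first search from q0 reaches an accepting state first via the path q0 → q5 → q3 → q4 on input aab.
No string of length < 3 is accepted (BFS exhausts all shorter strings without reaching an accepting state), and aab is the lexicographically least accepting string of length 3.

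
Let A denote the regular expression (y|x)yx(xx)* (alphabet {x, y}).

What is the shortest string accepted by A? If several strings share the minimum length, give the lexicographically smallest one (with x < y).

By inspection of the expression, no string of length less than 3 matches, and xyx is the lexicographically first match of length 3.

xyx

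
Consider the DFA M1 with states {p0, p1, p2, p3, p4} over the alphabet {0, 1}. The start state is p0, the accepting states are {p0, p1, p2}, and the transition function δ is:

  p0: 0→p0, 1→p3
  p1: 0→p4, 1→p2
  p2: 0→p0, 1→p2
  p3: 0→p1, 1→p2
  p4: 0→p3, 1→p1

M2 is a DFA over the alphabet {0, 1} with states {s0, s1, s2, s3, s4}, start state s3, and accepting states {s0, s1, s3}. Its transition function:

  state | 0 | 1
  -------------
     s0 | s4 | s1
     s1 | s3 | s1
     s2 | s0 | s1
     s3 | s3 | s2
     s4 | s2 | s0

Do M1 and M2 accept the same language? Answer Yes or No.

Exploring the product automaton M1 × M2 from the start pair (p0, s3), following both machines on each input symbol, reaches 5 state pairs: (p0, s3), (p3, s2), (p1, s0), (p2, s1), (p4, s4).
M1 accepts in {p0, p1, p2} and M2 accepts in {s0, s1, s3}. In every reachable pair the two components are either both accepting — (p0, s3), (p1, s0), (p2, s1) — or both non-accepting, so no string is accepted by exactly one of the machines: L(M1) \ L(M2) and L(M2) \ L(M1) are both empty.
Hence every string is accepted by M1 iff it is accepted by M2, and the two languages coincide.

Yes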